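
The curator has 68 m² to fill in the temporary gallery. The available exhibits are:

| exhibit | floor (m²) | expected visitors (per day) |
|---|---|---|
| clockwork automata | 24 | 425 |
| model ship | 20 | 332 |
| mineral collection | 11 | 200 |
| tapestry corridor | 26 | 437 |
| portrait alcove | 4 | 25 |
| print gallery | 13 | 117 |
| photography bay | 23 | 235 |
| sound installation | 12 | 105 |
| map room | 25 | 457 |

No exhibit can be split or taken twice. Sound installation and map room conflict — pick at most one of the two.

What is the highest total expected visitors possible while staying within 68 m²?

1119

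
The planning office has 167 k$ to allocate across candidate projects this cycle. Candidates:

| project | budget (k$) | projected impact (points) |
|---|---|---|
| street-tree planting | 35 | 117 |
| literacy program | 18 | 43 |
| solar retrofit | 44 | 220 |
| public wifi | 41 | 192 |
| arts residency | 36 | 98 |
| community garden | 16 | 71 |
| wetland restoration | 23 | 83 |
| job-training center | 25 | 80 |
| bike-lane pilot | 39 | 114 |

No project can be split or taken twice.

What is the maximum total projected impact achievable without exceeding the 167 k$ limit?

689

The ratio heuristic lands on street-tree planting + solar retrofit + public wifi + community garden + wetland restoration (683) but leaves 8 k$ idle.
Dropping street-tree planting frees 35 k$; slotting in literacy program + job-training center (43 k$) lifts the total to 689 at 167 k$.
No other feasible combination exceeds 689.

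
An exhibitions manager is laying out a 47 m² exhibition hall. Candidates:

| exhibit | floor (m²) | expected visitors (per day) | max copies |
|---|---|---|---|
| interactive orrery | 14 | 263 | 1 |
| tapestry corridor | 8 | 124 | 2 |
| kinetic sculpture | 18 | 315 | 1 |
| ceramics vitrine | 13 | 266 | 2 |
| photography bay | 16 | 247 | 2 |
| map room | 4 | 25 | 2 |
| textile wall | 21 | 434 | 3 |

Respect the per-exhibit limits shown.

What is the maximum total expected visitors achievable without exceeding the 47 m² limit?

966

Ranking by ratio (expected visitors/m²): textile wall 20.67, ceramics vitrine 20.46, interactive orrery 18.79, kinetic sculpture 17.50.
A density-first pass picks map room + 2×textile wall — 893 at 46 m².
The 25 m² tied up in map room and textile wall is better spent on 2×ceramics vitrine — total rises to 966 (47 m²).
Nothing else within 47 m² beats 966.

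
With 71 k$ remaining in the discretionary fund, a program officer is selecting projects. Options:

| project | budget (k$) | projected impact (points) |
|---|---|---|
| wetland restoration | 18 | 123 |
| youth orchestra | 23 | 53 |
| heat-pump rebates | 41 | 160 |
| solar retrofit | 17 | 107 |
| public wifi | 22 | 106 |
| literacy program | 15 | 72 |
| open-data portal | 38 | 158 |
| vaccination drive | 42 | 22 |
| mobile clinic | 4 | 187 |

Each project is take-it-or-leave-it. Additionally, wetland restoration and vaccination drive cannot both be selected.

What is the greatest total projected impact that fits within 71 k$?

Wetland restoration + solar retrofit + public wifi + mobile clinic uses 61 of the 71 k$ and totals 523.
That's the maximum — no feasible swap from here does better than 523.

523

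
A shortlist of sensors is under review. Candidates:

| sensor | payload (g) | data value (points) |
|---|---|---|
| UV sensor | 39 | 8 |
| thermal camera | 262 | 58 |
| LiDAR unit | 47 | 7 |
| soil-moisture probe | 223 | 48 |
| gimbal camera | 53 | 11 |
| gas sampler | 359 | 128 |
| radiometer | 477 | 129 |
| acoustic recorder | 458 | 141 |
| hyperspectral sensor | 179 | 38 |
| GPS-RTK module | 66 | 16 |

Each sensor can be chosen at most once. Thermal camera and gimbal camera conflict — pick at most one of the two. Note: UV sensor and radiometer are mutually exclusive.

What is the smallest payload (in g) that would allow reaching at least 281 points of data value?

Need the lightest bundle worth ≥ 281.
Taking gas sampler + acoustic recorder + GPS-RTK module gives 285 (≥ 281) for 883 g.
Below 883 g the best achievable stays under 281.

883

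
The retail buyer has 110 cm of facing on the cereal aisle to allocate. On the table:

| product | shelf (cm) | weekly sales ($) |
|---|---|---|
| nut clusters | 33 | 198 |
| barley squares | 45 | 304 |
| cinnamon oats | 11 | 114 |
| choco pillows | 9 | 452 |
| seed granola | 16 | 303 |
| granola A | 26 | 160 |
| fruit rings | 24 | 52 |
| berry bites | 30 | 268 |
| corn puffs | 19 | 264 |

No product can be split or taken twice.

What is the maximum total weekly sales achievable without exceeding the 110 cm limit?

1485

Ranking by ratio (weekly sales/cm): choco pillows 50.22, seed granola 18.94, corn puffs 13.89, cinnamon oats 10.36.
The ratio heuristic lands on cinnamon oats + choco pillows + seed granola + fruit rings + berry bites + corn puffs (1453) but leaves 1 cm idle.
Replace cinnamon oats and fruit rings with nut clusters: the trade gains 32 net, giving 1485 at 107 cm.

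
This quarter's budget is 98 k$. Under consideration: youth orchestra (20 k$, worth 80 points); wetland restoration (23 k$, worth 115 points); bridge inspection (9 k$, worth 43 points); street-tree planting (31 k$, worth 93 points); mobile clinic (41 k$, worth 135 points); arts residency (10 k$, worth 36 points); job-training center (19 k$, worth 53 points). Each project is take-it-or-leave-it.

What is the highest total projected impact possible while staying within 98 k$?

A density-first pass picks youth orchestra + wetland restoration + bridge inspection + street-tree planting + arts residency — 367 at 93 k$.
The 41 k$ tied up in street-tree planting and arts residency is better spent on mobile clinic — total rises to 373 (93 k$).
Every other selection either busts 98 k$ or fails to beat 373.

373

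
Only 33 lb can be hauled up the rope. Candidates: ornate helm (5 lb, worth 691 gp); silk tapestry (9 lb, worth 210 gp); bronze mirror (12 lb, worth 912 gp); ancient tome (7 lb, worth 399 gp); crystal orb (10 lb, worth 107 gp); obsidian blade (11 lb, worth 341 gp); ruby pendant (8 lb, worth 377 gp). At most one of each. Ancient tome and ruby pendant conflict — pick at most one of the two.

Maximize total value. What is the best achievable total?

2212

Best packing: ornate helm + silk tapestry + bronze mirror + ancient tome — 33 lb, 2212 total.
The closest alternative, ornate helm + bronze mirror + ancient tome, reaches only 2002.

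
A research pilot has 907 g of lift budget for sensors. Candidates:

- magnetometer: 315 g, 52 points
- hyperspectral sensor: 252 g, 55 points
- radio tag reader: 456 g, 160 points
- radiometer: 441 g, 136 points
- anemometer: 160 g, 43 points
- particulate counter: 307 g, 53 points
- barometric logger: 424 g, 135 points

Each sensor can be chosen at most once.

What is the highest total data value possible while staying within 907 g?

A density-first pass picks radio tag reader + barometric logger — 295 at 880 g.
Replace barometric logger with radiometer: the trade gains 1 net, giving 296 at 897 g.
The spare 10 g is too small for any remaining sensor, and no exchange beats 296.

296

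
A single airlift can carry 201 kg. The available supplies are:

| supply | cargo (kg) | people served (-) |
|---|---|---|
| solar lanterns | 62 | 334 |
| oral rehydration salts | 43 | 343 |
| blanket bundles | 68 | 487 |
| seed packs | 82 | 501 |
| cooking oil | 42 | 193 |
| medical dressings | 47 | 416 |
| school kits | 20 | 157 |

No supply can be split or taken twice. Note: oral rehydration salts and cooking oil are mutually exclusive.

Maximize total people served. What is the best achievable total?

1417

Density check — medical dressings 8.85, oral rehydration salts 7.98, school kits 7.85, blanket bundles 7.16 are the best per kg.
Greedy by ratio would take oral rehydration salts + blanket bundles + medical dressings + school kits: 178 kg used, total 1403.
The 68 kg tied up in blanket bundles is better spent on seed packs — total rises to 1417 (192 kg).
Runner-up blanket bundles + seed packs + medical dressings tops out at 1404.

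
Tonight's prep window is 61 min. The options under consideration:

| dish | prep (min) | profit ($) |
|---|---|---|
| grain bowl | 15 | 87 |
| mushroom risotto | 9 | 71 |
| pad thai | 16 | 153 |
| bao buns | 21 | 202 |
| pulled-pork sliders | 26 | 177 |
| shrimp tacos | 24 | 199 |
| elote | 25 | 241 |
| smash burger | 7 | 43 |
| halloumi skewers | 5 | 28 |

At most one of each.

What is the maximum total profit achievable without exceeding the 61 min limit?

554

Density check — elote 9.64, bao buns 9.62, pad thai 9.56 are the best per min.
Greedy by ratio would take mushroom risotto + bao buns + elote + halloumi skewers: 60 min used, total 542.
A better packing is pad thai + bao buns + shrimp tacos: 61 min, total 554.
Next best is mushroom risotto + bao buns + elote + halloumi skewers at 542 (60 min) — short by 12.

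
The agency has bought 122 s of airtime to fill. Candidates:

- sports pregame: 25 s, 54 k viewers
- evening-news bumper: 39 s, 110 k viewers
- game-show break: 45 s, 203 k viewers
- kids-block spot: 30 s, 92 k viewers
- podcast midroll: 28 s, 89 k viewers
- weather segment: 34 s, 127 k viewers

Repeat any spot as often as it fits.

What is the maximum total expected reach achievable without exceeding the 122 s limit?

498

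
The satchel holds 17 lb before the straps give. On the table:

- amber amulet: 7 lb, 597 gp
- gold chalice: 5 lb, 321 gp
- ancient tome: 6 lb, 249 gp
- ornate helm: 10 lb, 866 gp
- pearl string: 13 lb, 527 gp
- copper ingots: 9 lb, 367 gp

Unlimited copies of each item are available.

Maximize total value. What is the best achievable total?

Density check — ornate helm 86.60, amber amulet 85.29, gold chalice 64.20 are the best per lb.
The ratio ordering already packs tightly: amber amulet + ornate helm, 17 lb, 1463.
That's the maximum — no swap from here does better than 1463.

1463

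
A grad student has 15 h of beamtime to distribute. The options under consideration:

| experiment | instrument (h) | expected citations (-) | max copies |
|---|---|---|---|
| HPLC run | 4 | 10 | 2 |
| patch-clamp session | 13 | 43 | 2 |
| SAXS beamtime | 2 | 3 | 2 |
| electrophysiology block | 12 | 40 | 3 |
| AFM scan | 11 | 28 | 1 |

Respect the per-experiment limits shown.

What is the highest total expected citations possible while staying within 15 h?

46

A density-first pass picks SAXS beamtime + electrophysiology block — 43 at 14 h.
Dropping electrophysiology block frees 12 h; slotting in patch-clamp session (13 h) lifts the total to 46 at 15 h.
Nothing else within 15 h beats 46.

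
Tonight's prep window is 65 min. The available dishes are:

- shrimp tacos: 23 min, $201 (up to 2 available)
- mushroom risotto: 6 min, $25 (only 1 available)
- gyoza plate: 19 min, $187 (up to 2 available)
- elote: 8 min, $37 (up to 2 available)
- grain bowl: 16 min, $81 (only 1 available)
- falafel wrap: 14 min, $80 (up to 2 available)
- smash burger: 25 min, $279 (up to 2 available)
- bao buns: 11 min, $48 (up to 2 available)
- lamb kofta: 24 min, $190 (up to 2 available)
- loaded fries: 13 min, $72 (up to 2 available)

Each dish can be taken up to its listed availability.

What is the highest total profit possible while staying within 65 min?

653

Filling by ratio: falafel wrap + 2×smash burger for 638, with 1 min left unused.
The 39 min tied up in falafel wrap and smash burger is better spent on 2×gyoza plate — total rises to 653 (63 min).
Nothing else within 65 min beats 653.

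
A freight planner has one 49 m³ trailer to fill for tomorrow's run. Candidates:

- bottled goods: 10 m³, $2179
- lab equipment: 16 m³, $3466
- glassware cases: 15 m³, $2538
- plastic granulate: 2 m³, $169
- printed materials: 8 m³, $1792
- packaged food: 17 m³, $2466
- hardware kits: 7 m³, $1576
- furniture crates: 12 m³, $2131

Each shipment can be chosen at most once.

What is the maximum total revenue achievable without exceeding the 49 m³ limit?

9975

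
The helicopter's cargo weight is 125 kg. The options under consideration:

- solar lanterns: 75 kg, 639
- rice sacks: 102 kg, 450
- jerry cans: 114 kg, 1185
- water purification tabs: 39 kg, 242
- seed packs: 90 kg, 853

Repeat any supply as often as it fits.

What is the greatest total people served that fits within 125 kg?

1185

Taking jerry cans: 114 kg used, 1185 in people served.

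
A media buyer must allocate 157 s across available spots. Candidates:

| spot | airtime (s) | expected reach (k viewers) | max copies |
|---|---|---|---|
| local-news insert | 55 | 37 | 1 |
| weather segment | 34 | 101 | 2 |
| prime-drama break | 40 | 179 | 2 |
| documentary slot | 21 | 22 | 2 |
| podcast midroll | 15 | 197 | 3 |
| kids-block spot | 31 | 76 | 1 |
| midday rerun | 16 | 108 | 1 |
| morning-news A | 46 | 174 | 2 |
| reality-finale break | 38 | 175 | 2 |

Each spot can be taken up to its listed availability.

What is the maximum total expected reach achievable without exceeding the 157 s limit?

1057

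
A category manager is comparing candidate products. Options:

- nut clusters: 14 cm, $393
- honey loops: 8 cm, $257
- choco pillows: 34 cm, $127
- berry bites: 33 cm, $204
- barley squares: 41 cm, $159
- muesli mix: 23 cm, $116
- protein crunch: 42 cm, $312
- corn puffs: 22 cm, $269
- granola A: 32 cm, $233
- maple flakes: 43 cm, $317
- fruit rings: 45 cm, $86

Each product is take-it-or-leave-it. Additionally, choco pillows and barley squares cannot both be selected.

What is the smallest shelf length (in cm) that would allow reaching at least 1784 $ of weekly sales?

174

Minimise cm subject to total weekly sales ≥ 1784.
Taking nut clusters + honey loops + berry bites + muesli mix + protein crunch + corn puffs + granola A gives 1784 (≥ 1784) for 174 cm.
Any bundle with less than 174 cm falls short of 1784.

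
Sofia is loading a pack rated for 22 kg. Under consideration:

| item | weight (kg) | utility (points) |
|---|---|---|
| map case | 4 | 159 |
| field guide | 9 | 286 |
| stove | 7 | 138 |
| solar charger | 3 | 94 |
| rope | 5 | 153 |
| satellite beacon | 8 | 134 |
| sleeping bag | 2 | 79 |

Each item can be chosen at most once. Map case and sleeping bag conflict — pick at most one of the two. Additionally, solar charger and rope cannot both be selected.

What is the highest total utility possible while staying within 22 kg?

598

Ranking by ratio (utility/kg): map case 39.75, sleeping bag 39.50, field guide 31.78, solar charger 31.33.
Taking map case + field guide + rope: 18 kg used, 598 in utility.
Runner-up field guide + stove + solar charger + sleeping bag tops out at 597.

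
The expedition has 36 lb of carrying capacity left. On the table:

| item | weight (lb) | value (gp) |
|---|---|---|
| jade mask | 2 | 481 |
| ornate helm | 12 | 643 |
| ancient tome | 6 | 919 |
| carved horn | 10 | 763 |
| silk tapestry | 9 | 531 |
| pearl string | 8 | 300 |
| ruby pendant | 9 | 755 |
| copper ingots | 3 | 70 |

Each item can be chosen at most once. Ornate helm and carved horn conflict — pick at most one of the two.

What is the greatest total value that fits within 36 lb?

Jade mask + ancient tome + carved horn + silk tapestry + ruby pendant uses 36 of the 36 lb and totals 3449.
Next best is jade mask + ancient tome + carved horn + pearl string + ruby pendant at 3218 (35 lb) — short by 231.

3449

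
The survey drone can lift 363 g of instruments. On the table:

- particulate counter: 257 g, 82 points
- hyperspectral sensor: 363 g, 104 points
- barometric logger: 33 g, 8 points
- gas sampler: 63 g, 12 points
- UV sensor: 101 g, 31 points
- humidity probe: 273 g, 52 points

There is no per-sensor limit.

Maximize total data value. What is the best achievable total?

The ratio ordering already packs tightly: particulate counter + UV sensor, 358 g, 113.

113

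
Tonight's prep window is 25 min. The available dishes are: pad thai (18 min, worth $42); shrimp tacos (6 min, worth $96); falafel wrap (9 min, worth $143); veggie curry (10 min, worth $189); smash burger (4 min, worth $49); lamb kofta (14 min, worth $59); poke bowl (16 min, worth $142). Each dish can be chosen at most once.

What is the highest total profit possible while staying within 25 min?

428

The ratio ordering already packs tightly: shrimp tacos + falafel wrap + veggie curry, 25 min, 428.
Next best is falafel wrap + veggie curry + smash burger at 381 (23 min) — short by 47.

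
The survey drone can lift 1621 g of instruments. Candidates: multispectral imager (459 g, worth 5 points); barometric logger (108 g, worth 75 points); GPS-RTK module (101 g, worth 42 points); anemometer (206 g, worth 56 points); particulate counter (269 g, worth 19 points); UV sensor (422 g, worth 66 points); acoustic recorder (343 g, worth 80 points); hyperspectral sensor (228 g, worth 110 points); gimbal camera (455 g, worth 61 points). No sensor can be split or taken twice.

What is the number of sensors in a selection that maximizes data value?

6

Best achievable data value is 429.
For example barometric logger + GPS-RTK module + anemometer + UV sensor + acoustic recorder + hyperspectral sensor achieves it, using 1408 g.
Any selection reaching 429 contains exactly 6 sensors.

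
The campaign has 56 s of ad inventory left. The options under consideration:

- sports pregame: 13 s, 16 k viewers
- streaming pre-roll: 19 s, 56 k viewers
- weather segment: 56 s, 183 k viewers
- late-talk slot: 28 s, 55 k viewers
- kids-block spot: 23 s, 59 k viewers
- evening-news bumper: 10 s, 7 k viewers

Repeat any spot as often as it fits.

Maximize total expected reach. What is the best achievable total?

183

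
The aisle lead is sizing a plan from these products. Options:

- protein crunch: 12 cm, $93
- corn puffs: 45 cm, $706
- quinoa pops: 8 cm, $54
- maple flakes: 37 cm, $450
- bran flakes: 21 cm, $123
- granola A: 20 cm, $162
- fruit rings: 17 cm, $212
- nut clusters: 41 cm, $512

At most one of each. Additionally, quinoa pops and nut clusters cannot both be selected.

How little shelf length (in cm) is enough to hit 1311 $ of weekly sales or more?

Look for the lowest-shelf combination reaching 1311.
protein crunch + corn puffs + nut clusters reaches 1311 using 98 cm.
Below 98 cm the best achievable stays under 1311.

98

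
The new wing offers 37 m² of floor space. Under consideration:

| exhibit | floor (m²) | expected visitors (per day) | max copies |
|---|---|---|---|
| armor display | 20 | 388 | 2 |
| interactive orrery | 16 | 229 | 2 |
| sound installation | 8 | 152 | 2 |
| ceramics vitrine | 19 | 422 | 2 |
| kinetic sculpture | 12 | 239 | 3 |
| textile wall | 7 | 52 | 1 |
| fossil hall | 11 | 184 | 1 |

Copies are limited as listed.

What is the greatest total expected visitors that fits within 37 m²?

726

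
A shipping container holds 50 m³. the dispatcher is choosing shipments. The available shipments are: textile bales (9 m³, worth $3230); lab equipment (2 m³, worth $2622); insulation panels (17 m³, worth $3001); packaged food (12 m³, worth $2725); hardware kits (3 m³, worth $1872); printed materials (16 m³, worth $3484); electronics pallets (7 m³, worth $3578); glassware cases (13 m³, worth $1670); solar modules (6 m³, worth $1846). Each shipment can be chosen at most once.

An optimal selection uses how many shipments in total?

Optimal total is 17511.
One optimal bundle: textile bales + lab equipment + packaged food + hardware kits + printed materials + electronics pallets (49 m³).
Any selection reaching 17511 contains exactly 6 shipments.

6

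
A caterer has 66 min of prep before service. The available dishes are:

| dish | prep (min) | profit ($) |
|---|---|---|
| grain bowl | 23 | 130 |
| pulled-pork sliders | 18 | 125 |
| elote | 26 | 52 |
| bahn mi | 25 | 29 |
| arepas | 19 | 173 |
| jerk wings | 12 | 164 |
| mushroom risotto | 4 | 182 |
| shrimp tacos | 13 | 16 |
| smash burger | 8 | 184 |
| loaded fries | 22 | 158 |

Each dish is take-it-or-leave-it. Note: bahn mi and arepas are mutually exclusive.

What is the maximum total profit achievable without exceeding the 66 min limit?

861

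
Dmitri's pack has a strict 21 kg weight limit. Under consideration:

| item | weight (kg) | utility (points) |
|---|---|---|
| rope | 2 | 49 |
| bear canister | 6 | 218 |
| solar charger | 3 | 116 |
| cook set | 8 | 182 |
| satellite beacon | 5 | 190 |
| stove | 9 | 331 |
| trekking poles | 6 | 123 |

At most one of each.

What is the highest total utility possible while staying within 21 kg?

Filling by ratio: rope + solar charger + satellite beacon + stove for 686, with 2 kg left unused.
The 5 kg tied up in rope and solar charger is better spent on bear canister — total rises to 739 (20 kg).

739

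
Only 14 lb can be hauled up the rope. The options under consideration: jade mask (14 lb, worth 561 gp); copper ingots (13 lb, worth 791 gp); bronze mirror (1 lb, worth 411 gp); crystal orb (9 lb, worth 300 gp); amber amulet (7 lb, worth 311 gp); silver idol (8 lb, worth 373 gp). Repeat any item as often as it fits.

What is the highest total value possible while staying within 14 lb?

5754

Taking 14×bronze mirror: 14 lb used, 5754 in value.
That's the maximum — no swap from here does better than 5754.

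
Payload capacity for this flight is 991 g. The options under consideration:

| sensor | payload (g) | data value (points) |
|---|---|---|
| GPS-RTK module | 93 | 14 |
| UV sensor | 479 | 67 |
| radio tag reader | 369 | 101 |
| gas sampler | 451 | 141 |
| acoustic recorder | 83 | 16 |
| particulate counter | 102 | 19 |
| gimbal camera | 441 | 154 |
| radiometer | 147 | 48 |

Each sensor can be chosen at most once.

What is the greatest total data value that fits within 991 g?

311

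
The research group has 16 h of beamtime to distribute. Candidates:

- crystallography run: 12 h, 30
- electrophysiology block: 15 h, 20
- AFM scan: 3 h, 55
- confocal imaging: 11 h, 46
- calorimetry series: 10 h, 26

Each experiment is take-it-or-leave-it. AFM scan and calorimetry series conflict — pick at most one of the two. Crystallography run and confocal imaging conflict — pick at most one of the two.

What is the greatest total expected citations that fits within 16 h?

101

Taking AFM scan + confocal imaging: 14 h used, 101 in expected citations.
Every other selection either busts 16 h or breaks a pairing rule or fails to beat 101.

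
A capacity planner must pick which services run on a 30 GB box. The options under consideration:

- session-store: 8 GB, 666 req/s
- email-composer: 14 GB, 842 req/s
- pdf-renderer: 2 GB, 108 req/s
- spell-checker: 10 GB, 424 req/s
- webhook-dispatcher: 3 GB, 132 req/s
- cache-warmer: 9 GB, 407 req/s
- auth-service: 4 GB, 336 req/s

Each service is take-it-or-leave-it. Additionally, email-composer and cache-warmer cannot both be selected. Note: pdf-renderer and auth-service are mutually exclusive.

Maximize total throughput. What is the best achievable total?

1976

By throughput per GB: auth-service 84.00, session-store 83.25, email-composer 60.14 lead.
Best packing: session-store + email-composer + webhook-dispatcher + auth-service — 29 GB, 1976 total.
Runner-up session-store + email-composer + auth-service tops out at 1844.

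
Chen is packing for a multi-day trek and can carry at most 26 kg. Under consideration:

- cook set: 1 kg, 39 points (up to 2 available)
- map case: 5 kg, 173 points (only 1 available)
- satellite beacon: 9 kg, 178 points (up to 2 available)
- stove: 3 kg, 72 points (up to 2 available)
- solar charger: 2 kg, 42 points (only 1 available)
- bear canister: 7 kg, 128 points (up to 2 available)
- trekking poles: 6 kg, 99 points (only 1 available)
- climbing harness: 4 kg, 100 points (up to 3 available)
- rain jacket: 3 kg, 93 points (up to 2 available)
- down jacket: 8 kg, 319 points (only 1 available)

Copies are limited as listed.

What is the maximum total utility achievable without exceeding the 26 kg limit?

Ranking by ratio (utility/kg): down jacket 39.88, cook set 39.00, map case 34.60, rain jacket 31.00.
A density-first pass picks 2×cook set + map case + climbing harness + 2×rain jacket + down jacket — 856 at 25 kg.
Replace climbing harness with stove + solar charger: the trade gains 14 net, giving 870 at 26 kg.
No other feasible combination exceeds 870.

870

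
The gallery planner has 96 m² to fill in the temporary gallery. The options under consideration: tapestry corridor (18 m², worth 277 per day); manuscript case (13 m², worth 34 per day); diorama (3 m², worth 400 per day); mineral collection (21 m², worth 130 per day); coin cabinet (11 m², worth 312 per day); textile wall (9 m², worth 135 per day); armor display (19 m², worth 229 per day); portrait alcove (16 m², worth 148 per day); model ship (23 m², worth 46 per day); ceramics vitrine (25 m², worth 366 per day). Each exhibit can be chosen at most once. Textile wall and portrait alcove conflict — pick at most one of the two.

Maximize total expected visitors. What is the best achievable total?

A density-first pass picks tapestry corridor + diorama + coin cabinet + textile wall + armor display + ceramics vitrine — 1719 at 85 m².
Replace textile wall with portrait alcove: the trade gains 13 net, giving 1732 at 92 m².
The closest alternative, tapestry corridor + diorama + coin cabinet + textile wall + armor display + ceramics vitrine, reaches only 1719.

1732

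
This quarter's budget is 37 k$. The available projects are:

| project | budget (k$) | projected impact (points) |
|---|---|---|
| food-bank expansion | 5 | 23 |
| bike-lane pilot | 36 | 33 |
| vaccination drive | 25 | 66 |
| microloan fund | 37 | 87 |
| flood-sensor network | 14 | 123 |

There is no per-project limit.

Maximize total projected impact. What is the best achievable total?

By projected impact per k$: flood-sensor network 8.79, food-bank expansion 4.60, vaccination drive 2.64, microloan fund 2.35 lead.
Taking food-bank expansion + 2×flood-sensor network: 33 k$ used, 269 in projected impact.
The spare 4 k$ is too small for any remaining project, and no exchange beats 269.

269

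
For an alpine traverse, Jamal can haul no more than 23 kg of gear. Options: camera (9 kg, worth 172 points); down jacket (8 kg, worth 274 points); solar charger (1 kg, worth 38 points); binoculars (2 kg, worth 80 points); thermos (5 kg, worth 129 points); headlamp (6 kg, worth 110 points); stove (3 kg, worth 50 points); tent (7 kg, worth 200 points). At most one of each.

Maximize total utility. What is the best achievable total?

721

By utility per kg: binoculars 40.00, solar charger 38.00, down jacket 34.25, tent 28.57 lead.
Down jacket + solar charger + binoculars + thermos + tent uses 23 of the 23 kg and totals 721.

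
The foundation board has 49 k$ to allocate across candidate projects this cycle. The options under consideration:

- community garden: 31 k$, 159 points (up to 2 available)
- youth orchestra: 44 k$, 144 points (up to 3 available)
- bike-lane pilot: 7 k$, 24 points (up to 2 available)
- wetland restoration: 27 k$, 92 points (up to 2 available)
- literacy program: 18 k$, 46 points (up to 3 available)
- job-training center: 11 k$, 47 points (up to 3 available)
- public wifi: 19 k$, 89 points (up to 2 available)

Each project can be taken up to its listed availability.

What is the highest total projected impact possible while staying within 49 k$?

Community garden + bike-lane pilot + job-training center uses 49 of the 49 k$ and totals 230.
No other feasible combination exceeds 230.

230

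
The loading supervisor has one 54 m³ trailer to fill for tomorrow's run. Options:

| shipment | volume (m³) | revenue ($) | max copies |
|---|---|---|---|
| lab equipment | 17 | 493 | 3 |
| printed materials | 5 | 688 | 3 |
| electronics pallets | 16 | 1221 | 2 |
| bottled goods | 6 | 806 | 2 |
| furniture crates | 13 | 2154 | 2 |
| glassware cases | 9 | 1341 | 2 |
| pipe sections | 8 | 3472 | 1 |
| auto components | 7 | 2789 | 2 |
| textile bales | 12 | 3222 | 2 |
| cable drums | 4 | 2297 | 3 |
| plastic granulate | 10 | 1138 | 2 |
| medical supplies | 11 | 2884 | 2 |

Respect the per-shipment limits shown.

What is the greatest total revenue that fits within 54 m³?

The ratio heuristic lands on printed materials + pipe sections + 2×auto components + textile bales + 3×cable drums (19851) but leaves 3 m³ idle.
The 17 m³ tied up in printed materials and textile bales is better spent on glassware cases + medical supplies — total rises to 20166 (54 m³).

20166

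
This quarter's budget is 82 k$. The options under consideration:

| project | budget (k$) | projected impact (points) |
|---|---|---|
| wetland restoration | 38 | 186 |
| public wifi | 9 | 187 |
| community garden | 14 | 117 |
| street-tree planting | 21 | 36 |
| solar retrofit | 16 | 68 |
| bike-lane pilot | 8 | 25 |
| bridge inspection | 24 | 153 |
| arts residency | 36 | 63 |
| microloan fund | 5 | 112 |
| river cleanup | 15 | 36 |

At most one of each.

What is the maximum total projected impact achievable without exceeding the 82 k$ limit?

670

By projected impact per k$: microloan fund 22.40, public wifi 20.78, community garden 8.36 lead.
A density-first pass picks public wifi + community garden + solar retrofit + bike-lane pilot + bridge inspection + microloan fund — 662 at 76 k$.
Replace bike-lane pilot and bridge inspection with wetland restoration: the trade gains 8 net, giving 670 at 82 k$.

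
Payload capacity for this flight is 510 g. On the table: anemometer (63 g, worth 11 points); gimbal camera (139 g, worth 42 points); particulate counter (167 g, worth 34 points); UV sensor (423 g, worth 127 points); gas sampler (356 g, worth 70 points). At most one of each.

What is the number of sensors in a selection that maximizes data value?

2

Best achievable data value is 138.
One optimal bundle: anemometer + UV sensor (486 g).
Any selection reaching 138 contains exactly 2 sensors.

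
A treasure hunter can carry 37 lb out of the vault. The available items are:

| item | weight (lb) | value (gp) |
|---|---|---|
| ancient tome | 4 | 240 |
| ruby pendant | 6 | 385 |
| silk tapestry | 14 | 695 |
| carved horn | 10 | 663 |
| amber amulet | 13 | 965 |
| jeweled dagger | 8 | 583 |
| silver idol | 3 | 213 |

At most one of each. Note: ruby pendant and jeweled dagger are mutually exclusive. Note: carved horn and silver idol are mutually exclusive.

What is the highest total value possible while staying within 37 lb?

2451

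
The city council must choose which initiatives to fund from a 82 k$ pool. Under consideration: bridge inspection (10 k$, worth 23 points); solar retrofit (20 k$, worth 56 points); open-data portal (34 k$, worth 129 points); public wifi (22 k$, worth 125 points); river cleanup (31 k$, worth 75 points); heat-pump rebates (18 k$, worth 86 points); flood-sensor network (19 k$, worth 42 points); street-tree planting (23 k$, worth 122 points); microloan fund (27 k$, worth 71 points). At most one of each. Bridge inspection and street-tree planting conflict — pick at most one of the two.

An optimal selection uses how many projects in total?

Best achievable projected impact is 376.
For example open-data portal + public wifi + street-tree planting achieves it, using 79 k$.
Every optimal selection uses 3 projects.

3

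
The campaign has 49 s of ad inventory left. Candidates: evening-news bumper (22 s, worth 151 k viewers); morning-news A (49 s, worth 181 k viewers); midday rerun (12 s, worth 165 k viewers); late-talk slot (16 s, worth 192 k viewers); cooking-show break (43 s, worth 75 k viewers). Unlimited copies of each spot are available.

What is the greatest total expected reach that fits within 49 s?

Density check — midday rerun 13.75, late-talk slot 12.00, evening-news bumper 6.86 are the best per s.
Taking 4×midday rerun: 48 s used, 660 in expected reach.
No other feasible combination exceeds 660.

660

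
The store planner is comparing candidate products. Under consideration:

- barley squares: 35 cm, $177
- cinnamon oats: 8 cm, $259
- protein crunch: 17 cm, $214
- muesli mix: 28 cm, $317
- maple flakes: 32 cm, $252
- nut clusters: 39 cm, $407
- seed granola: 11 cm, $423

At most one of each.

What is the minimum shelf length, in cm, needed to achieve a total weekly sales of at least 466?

Need the lightest bundle worth ≥ 466.
cinnamon oats + seed granola reaches 682 using 19 cm.
Any bundle with less than 19 cm falls short of 466.

19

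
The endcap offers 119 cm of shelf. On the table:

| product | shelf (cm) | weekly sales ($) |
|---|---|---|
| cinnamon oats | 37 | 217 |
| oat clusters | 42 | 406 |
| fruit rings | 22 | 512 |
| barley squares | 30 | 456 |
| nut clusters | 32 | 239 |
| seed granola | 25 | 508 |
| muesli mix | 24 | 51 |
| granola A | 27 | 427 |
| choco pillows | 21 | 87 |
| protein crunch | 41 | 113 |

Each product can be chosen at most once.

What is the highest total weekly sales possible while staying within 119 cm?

Best packing: fruit rings + barley squares + seed granola + granola A — 104 cm, 1903 total.

1903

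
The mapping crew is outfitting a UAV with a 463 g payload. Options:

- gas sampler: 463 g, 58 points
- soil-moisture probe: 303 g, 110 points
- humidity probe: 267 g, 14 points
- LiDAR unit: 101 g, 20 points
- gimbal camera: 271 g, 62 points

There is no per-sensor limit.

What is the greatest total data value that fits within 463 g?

130

Taking soil-moisture probe + LiDAR unit: 404 g used, 130 in data value.
The spare 59 g is too small for any remaining sensor, and no exchange beats 130.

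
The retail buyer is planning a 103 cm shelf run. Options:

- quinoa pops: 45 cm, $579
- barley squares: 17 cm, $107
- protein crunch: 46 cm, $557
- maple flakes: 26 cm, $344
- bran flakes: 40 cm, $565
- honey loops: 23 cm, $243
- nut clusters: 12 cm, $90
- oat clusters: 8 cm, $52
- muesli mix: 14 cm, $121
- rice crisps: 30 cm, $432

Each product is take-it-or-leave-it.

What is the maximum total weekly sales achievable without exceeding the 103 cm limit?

The ratio heuristic lands on maple flakes + bran flakes + rice crisps (1341) but leaves 7 cm idle.
Dropping bran flakes frees 40 cm; slotting in quinoa pops (45 cm) lifts the total to 1355 at 101 cm.

1355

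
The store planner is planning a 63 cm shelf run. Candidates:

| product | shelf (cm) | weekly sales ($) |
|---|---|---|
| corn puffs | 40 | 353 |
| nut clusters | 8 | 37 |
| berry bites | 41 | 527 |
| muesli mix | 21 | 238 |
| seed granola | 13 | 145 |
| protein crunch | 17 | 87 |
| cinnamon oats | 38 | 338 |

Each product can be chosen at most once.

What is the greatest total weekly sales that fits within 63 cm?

765

Berry bites + muesli mix uses 62 of the 63 cm and totals 765.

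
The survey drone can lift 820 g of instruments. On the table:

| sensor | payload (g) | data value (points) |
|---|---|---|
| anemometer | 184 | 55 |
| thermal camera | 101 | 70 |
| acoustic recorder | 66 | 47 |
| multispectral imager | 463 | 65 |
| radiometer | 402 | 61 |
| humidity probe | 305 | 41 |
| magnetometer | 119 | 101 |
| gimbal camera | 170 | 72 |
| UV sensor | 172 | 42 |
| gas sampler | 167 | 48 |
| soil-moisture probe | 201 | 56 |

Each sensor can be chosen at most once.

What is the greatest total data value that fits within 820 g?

393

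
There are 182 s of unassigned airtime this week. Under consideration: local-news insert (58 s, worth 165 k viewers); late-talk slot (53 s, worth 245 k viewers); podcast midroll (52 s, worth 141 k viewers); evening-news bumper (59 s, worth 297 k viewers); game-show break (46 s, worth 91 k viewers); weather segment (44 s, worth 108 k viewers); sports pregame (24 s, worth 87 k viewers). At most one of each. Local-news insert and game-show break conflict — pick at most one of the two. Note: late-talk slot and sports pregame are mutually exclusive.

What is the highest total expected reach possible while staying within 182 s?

707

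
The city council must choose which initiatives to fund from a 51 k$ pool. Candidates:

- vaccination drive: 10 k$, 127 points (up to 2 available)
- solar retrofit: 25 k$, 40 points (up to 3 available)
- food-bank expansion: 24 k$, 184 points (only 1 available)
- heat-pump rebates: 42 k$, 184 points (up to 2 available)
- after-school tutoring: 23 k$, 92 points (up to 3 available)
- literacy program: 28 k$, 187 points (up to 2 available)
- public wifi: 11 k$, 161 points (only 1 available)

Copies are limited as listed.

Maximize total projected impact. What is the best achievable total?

475

The ratio heuristic lands on 2×vaccination drive + public wifi (415) but leaves 20 k$ idle.
The 10 k$ tied up in vaccination drive is better spent on literacy program — total rises to 475 (49 k$).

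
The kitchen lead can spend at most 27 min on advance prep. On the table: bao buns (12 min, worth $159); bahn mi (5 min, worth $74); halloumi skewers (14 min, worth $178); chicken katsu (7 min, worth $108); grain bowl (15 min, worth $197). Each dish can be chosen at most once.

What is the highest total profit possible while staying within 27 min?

Density check — chicken katsu 15.43, bahn mi 14.80, bao buns 13.25 are the best per min.
Greedy by ratio would take bao buns + bahn mi + chicken katsu: 24 min used, total 341.
Replace bao buns with grain bowl: the trade gains 38 net, giving 379 at 27 min.
Next best is bahn mi + halloumi skewers + chicken katsu at 360 (26 min) — short by 19.

379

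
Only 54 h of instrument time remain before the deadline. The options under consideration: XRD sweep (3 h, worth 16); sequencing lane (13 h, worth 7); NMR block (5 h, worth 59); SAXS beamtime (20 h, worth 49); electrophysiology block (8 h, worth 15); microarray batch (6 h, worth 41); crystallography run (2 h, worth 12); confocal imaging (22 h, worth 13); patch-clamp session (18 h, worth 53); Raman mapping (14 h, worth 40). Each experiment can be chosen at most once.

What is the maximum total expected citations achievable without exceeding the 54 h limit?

230

Ranking by ratio (expected citations/h): NMR block 11.80, microarray batch 6.83, crystallography run 6.00.
Taking the top-ratio experiments first gives XRD sweep + NMR block + microarray batch + crystallography run + patch-clamp session + Raman mapping for 221 (48 h).
The 14 h tied up in Raman mapping is better spent on SAXS beamtime — total rises to 230 (54 h).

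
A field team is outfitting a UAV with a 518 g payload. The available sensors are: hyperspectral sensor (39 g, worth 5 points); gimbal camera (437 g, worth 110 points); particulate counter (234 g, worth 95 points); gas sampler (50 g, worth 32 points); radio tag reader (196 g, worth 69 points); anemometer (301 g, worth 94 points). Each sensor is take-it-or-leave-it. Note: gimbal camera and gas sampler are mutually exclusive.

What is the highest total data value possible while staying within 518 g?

By data value per g: gas sampler 0.64, particulate counter 0.41, radio tag reader 0.35, anemometer 0.31 lead.
The ratio ordering already packs tightly: particulate counter + gas sampler + radio tag reader, 480 g, 196.

196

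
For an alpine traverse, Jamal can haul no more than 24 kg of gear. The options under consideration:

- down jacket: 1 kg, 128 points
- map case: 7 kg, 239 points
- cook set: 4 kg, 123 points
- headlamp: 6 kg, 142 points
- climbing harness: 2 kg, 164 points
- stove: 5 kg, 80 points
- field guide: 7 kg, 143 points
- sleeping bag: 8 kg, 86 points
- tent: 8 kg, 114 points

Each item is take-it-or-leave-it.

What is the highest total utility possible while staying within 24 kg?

816

Filling by ratio: down jacket + map case + cook set + headlamp + climbing harness for 796, with 4 kg left unused.
Replace cook set with field guide: the trade gains 20 net, giving 816 at 23 kg.
Runner-up down jacket + map case + cook set + climbing harness + field guide tops out at 797.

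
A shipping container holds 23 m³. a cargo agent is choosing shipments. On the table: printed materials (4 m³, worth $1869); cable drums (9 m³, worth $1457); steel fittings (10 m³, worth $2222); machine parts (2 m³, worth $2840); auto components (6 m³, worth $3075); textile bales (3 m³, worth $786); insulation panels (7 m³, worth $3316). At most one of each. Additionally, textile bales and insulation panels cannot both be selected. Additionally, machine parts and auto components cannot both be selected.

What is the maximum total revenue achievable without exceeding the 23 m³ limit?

10247

By revenue per m³: machine parts 1420.00, auto components 512.50, insulation panels 473.71 lead.
Printed materials + steel fittings + machine parts + insulation panels uses 23 of the 23 m³ and totals 10247.
No other feasible combination exceeds 10247.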